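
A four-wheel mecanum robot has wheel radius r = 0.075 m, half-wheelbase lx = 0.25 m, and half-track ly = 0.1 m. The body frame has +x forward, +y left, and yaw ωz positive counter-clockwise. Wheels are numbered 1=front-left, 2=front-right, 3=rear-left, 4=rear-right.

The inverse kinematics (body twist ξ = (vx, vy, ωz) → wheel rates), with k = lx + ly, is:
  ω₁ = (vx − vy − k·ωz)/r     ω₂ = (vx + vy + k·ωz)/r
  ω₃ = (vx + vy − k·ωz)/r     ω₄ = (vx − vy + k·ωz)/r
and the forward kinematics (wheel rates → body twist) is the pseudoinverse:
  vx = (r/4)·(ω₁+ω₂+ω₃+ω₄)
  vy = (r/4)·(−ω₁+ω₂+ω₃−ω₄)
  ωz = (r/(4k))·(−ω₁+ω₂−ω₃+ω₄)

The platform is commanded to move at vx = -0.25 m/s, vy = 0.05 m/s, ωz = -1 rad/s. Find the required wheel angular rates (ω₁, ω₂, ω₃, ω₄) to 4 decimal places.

k = lx + ly = 0.25 + 0.1 = 0.3500;  k·ωz = 0.3500·-1 = -0.3500
ω₁ (FL) = (vx − vy − k·ωz)/r = 0.0500/0.075 = 0.6667
ω₂ (FR) = (vx + vy + k·ωz)/r = -0.5500/0.075 = -7.3333
ω₃ (RL) = (vx + vy − k·ωz)/r = 0.1500/0.075 = 2.0000
ω₄ (RR) = (vx − vy + k·ωz)/r = -0.6500/0.075 = -8.6667

(0.6667, -7.3333, 2.0000, -8.6667)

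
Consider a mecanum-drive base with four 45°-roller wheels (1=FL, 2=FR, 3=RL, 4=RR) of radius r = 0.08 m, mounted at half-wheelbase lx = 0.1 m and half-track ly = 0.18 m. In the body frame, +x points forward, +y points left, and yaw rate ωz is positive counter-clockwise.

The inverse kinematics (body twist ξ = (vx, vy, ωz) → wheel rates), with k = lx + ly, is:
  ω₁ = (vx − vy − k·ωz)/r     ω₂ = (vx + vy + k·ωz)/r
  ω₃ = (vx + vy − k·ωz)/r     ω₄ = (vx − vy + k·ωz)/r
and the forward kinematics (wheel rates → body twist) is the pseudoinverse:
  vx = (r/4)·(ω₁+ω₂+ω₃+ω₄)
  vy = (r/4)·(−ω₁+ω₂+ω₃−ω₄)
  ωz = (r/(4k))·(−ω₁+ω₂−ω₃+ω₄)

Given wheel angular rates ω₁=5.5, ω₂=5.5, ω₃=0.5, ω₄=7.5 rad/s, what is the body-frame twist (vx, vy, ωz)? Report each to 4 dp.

(0.3800, -0.1400, 0.5000)

k = lx + ly = 0.1 + 0.18 = 0.2800
ω₁+ω₂+ω₃+ω₄ = 19.0000  →  vx = (0.08/4)·19.0000 = 0.3800
−ω₁+ω₂+ω₃−ω₄ = -7.0000  →  vy = (0.08/4)·-7.0000 = -0.1400
−ω₁+ω₂−ω₃+ω₄ = 7.0000  →  ωz = (0.08/1.1200)·7.0000 = 0.5000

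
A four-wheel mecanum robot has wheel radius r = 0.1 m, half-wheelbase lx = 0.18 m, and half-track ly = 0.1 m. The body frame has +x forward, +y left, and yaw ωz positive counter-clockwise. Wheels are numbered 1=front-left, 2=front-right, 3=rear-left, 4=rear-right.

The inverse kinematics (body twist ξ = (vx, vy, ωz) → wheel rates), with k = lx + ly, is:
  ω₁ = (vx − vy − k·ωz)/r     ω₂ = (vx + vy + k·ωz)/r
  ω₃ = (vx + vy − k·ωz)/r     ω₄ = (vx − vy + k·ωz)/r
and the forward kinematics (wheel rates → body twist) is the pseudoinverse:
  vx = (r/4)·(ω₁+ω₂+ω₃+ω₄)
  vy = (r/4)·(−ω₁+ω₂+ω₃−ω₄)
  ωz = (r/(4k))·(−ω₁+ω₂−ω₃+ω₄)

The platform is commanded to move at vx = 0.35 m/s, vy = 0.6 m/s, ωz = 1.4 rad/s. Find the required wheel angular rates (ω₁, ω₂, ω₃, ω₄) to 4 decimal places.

(-6.4200, 13.4200, 5.5800, 1.4200)

k = lx + ly = 0.18 + 0.1 = 0.2800;  k·ωz = 0.2800·1.4 = 0.3920
ω₁ (FL) = (vx − vy − k·ωz)/r = -0.6420/0.1 = -6.4200
ω₂ (FR) = (vx + vy + k·ωz)/r = 1.3420/0.1 = 13.4200
ω₃ (RL) = (vx + vy − k·ωz)/r = 0.5580/0.1 = 5.5800
ω₄ (RR) = (vx − vy + k·ωz)/r = 0.1420/0.1 = 1.4200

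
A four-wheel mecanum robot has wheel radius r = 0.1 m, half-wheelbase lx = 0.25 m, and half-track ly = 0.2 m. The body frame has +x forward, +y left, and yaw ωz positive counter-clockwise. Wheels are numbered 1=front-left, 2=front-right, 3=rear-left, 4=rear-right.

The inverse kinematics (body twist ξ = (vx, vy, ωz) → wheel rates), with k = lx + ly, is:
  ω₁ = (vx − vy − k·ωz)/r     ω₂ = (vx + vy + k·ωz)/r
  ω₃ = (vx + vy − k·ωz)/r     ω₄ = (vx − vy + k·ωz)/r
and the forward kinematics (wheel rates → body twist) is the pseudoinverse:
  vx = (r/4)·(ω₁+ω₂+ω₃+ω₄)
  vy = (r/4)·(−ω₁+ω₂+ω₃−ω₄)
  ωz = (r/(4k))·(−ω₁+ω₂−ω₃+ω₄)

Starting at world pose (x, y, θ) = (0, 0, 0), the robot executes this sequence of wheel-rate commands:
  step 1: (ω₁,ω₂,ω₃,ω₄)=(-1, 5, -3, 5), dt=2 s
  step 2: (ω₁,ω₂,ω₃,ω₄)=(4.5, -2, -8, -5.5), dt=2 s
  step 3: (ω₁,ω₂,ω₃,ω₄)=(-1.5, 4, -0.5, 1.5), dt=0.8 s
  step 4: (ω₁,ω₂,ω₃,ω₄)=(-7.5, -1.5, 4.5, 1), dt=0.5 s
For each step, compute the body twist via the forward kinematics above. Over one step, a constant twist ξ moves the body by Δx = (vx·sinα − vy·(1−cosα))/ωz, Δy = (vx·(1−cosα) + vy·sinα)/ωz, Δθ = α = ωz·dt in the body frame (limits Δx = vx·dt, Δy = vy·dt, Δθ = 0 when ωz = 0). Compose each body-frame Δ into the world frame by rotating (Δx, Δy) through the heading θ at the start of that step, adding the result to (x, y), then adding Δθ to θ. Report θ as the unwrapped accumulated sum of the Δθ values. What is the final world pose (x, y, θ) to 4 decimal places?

step 1: ξ=(vx,vy,ωz)=(0.1500, -0.0500, 0.7778), dt=2.0 → body Δ=(0.2561, 0.1256, 1.5556) → world pose (0.2561, 0.1256, 1.5556)
step 2: ξ=(vx,vy,ωz)=(-0.2750, -0.2250, -0.2222), dt=2.0 → body Δ=(-0.6304, -0.3151, -0.4444) → world pose (0.5616, -0.5095, 1.1111)
step 3: ξ=(vx,vy,ωz)=(0.0875, 0.0875, 0.4167), dt=0.8 → body Δ=(0.0572, 0.0803, 0.3333) → world pose (0.5150, -0.4227, 1.4444)
step 4: ξ=(vx,vy,ωz)=(-0.0875, 0.2375, 0.1389), dt=0.5 → body Δ=(-0.0478, 0.1171, 0.0694) → world pose (0.3928, -0.4554, 1.5139)

(0.3928, -0.4554, 1.5139)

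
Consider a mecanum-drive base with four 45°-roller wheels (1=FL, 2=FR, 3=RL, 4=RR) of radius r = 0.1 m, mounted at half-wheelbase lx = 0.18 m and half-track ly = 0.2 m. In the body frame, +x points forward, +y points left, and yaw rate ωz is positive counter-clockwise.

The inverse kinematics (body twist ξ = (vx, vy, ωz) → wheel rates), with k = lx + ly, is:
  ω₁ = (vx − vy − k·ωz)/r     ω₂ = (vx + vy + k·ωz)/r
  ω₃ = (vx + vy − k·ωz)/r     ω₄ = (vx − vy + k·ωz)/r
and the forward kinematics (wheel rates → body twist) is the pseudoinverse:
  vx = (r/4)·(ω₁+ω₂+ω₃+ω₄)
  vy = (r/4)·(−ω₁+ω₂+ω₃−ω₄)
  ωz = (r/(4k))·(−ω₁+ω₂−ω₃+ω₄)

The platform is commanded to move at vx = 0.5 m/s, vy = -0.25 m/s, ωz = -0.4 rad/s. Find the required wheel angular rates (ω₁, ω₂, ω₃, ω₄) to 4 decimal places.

k = lx + ly = 0.18 + 0.2 = 0.3800;  k·ωz = 0.3800·-0.4 = -0.1520
ω₁ (FL) = (vx − vy − k·ωz)/r = 0.9020/0.1 = 9.0200
ω₂ (FR) = (vx + vy + k·ωz)/r = 0.0980/0.1 = 0.9800
ω₃ (RL) = (vx + vy − k·ωz)/r = 0.4020/0.1 = 4.0200
ω₄ (RR) = (vx − vy + k·ωz)/r = 0.5980/0.1 = 5.9800

(9.0200, 0.9800, 4.0200, 5.9800)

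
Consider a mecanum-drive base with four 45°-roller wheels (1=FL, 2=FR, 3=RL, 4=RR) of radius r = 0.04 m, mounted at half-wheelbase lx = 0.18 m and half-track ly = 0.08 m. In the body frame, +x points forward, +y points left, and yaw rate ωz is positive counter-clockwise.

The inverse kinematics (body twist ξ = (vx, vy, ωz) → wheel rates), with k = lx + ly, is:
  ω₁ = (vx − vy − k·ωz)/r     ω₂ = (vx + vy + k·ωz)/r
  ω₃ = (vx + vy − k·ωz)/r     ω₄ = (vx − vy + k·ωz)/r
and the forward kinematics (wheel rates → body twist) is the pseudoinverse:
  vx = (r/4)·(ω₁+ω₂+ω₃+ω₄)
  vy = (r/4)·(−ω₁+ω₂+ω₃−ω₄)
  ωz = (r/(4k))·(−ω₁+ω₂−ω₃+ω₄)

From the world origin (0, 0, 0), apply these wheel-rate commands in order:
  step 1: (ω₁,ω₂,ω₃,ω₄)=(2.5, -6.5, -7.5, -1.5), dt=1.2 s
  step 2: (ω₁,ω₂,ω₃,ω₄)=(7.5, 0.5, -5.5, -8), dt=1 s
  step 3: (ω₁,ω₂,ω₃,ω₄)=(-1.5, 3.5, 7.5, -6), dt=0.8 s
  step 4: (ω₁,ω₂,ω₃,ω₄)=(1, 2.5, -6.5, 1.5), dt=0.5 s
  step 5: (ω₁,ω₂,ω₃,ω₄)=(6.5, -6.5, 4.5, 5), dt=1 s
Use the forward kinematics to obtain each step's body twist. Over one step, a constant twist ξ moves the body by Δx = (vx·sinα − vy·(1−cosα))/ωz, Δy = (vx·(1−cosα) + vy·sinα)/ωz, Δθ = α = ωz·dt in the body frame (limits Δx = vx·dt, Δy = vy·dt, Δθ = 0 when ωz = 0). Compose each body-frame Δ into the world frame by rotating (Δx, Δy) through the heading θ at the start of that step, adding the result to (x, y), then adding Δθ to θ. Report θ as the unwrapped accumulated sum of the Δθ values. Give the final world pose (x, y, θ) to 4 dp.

step 1: ξ=(vx,vy,ωz)=(-0.1300, -0.1500, -0.1154), dt=1.2 → body Δ=(-0.1679, -0.1686, -0.1385) → world pose (-0.1679, -0.1686, -0.1385)
step 2: ξ=(vx,vy,ωz)=(-0.0550, -0.0450, -0.3654), dt=1.0 → body Δ=(-0.0619, -0.0341, -0.3654) → world pose (-0.2340, -0.1938, -0.5038)
step 3: ξ=(vx,vy,ωz)=(0.0350, 0.1850, -0.3269), dt=0.8 → body Δ=(0.0469, 0.1427, -0.2615) → world pose (-0.1240, -0.0915, -0.7654)
step 4: ξ=(vx,vy,ωz)=(-0.0150, -0.0650, 0.3654), dt=0.5 → body Δ=(-0.0045, -0.0330, 0.1827) → world pose (-0.1501, -0.1122, -0.5827)
step 5: ξ=(vx,vy,ωz)=(0.0950, -0.1350, -0.4808), dt=1.0 → body Δ=(0.0596, -0.1523, -0.4808) → world pose (-0.1842, -0.2721, -1.0635)

(-0.1842, -0.2721, -1.0635)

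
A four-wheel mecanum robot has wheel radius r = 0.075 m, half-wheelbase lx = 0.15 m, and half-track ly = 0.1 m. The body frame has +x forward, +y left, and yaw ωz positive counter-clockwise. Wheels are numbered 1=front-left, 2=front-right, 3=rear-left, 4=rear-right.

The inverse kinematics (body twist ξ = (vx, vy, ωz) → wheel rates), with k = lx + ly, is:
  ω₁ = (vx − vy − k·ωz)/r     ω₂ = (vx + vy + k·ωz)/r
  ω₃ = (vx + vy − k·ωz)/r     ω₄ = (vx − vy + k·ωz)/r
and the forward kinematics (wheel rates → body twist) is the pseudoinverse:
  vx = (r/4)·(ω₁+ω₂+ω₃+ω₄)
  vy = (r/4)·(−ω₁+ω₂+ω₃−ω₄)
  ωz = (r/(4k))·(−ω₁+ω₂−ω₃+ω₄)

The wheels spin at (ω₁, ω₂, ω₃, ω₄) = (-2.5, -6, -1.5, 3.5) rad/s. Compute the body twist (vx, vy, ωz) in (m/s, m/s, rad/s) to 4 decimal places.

k = lx + ly = 0.15 + 0.1 = 0.2500
ω₁+ω₂+ω₃+ω₄ = -6.5000  →  vx = (0.075/4)·-6.5000 = -0.1219
−ω₁+ω₂+ω₃−ω₄ = -8.5000  →  vy = (0.075/4)·-8.5000 = -0.1594
−ω₁+ω₂−ω₃+ω₄ = 1.5000  →  ωz = (0.075/1.0000)·1.5000 = 0.1125

(-0.1219, -0.1594, 0.1125)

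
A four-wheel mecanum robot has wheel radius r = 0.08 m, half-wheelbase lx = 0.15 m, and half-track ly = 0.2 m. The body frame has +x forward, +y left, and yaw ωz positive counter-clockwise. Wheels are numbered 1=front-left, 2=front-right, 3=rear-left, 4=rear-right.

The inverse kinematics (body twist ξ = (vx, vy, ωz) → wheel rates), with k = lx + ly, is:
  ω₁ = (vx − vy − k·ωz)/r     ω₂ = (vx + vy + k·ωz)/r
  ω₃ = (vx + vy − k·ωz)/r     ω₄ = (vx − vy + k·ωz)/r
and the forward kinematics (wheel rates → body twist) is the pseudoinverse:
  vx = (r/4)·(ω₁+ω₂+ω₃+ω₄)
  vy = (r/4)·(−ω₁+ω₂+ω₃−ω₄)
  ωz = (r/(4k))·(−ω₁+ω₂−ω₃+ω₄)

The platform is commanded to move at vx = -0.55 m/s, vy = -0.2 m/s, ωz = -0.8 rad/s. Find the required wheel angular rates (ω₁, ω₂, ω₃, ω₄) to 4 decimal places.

(-0.8750, -12.8750, -5.8750, -7.8750)

k = lx + ly = 0.15 + 0.2 = 0.3500;  k·ωz = 0.3500·-0.8 = -0.2800
ω₁ (FL) = (vx − vy − k·ωz)/r = -0.0700/0.08 = -0.8750
ω₂ (FR) = (vx + vy + k·ωz)/r = -1.0300/0.08 = -12.8750
ω₃ (RL) = (vx + vy − k·ωz)/r = -0.4700/0.08 = -5.8750
ω₄ (RR) = (vx − vy + k·ωz)/r = -0.6300/0.08 = -7.8750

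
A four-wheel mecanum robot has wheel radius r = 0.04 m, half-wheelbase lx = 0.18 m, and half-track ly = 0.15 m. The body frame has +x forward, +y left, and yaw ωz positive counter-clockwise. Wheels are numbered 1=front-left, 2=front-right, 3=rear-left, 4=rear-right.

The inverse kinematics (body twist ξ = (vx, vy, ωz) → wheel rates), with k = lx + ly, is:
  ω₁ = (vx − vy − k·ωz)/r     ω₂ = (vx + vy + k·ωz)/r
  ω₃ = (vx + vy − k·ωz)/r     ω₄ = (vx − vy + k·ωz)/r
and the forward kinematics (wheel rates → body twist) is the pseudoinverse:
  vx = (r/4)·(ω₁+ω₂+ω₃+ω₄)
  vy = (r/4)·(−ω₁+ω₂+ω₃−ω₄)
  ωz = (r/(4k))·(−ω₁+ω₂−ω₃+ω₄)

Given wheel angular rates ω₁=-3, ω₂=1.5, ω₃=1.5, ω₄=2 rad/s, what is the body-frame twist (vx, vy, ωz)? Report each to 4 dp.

(0.0200, 0.0400, 0.1515)

k = lx + ly = 0.18 + 0.15 = 0.3300
ω₁+ω₂+ω₃+ω₄ = 2.0000  →  vx = (0.04/4)·2.0000 = 0.0200
−ω₁+ω₂+ω₃−ω₄ = 4.0000  →  vy = (0.04/4)·4.0000 = 0.0400
−ω₁+ω₂−ω₃+ω₄ = 5.0000  →  ωz = (0.04/1.3200)·5.0000 = 0.1515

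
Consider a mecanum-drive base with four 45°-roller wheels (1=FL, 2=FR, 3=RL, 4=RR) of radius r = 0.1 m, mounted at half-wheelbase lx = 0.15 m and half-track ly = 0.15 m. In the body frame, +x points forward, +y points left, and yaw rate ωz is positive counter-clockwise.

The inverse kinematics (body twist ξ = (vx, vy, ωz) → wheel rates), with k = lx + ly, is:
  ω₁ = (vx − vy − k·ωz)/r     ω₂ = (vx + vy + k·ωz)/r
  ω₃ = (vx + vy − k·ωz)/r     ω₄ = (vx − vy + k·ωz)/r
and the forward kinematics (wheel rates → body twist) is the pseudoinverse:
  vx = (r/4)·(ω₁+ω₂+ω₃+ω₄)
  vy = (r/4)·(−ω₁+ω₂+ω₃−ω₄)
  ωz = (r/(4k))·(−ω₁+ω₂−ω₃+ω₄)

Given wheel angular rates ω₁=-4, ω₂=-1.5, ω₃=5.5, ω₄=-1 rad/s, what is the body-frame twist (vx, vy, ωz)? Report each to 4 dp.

k = lx + ly = 0.15 + 0.15 = 0.3000
ω₁+ω₂+ω₃+ω₄ = -1.0000  →  vx = (0.1/4)·-1.0000 = -0.0250
−ω₁+ω₂+ω₃−ω₄ = 9.0000  →  vy = (0.1/4)·9.0000 = 0.2250
−ω₁+ω₂−ω₃+ω₄ = -4.0000  →  ωz = (0.1/1.2000)·-4.0000 = -0.3333

(-0.0250, 0.2250, -0.3333)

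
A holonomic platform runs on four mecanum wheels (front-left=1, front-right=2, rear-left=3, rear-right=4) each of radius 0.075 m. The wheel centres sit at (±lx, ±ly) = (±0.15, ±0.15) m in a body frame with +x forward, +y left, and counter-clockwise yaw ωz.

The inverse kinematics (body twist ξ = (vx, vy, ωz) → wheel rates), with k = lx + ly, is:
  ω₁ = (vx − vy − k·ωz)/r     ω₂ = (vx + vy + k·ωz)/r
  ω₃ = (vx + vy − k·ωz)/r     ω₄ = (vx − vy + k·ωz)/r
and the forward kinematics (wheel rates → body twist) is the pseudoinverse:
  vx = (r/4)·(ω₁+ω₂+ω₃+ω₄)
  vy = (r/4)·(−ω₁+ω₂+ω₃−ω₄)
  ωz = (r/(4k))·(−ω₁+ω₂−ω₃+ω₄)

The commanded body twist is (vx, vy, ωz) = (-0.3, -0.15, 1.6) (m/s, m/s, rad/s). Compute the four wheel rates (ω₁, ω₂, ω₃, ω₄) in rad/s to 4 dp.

(-8.4000, 0.4000, -12.4000, 4.4000)

k = lx + ly = 0.15 + 0.15 = 0.3000;  k·ωz = 0.3000·1.6 = 0.4800
ω₁ (FL) = (vx − vy − k·ωz)/r = -0.6300/0.075 = -8.4000
ω₂ (FR) = (vx + vy + k·ωz)/r = 0.0300/0.075 = 0.4000
ω₃ (RL) = (vx + vy − k·ωz)/r = -0.9300/0.075 = -12.4000
ω₄ (RR) = (vx − vy + k·ωz)/r = 0.3300/0.075 = 4.4000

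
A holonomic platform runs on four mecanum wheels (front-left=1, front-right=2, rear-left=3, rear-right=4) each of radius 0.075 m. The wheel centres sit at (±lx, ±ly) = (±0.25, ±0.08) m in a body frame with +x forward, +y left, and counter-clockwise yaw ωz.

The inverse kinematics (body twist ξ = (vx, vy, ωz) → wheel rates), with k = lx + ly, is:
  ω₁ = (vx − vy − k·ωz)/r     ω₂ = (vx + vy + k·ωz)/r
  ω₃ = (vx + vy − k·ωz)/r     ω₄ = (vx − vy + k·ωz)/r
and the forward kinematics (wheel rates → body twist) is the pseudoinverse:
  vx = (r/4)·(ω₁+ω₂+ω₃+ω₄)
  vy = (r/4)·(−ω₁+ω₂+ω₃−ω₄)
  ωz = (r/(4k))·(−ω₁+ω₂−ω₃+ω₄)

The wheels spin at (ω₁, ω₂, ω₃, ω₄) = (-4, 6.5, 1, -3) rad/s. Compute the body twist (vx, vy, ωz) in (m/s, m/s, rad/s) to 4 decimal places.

k = lx + ly = 0.25 + 0.08 = 0.3300
ω₁+ω₂+ω₃+ω₄ = 0.5000  →  vx = (0.075/4)·0.5000 = 0.0094
−ω₁+ω₂+ω₃−ω₄ = 14.5000  →  vy = (0.075/4)·14.5000 = 0.2719
−ω₁+ω₂−ω₃+ω₄ = 6.5000  →  ωz = (0.075/1.3200)·6.5000 = 0.3693

(0.0094, 0.2719, 0.3693)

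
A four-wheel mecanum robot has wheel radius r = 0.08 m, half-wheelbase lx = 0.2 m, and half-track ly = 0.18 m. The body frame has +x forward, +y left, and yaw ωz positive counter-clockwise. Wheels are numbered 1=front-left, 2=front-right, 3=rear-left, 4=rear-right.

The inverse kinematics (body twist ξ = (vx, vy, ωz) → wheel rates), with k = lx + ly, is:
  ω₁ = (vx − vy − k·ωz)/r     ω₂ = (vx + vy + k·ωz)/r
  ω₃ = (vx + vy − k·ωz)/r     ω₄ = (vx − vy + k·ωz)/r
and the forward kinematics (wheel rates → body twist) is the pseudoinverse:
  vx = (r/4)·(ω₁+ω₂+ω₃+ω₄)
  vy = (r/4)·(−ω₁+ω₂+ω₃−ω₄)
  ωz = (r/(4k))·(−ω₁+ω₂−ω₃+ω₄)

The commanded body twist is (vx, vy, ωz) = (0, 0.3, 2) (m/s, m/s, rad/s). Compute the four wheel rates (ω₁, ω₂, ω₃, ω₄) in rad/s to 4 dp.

k = lx + ly = 0.2 + 0.18 = 0.3800;  k·ωz = 0.3800·2 = 0.7600
ω₁ (FL) = (vx − vy − k·ωz)/r = -1.0600/0.08 = -13.2500
ω₂ (FR) = (vx + vy + k·ωz)/r = 1.0600/0.08 = 13.2500
ω₃ (RL) = (vx + vy − k·ωz)/r = -0.4600/0.08 = -5.7500
ω₄ (RR) = (vx − vy + k·ωz)/r = 0.4600/0.08 = 5.7500

(-13.2500, 13.2500, -5.7500, 5.7500)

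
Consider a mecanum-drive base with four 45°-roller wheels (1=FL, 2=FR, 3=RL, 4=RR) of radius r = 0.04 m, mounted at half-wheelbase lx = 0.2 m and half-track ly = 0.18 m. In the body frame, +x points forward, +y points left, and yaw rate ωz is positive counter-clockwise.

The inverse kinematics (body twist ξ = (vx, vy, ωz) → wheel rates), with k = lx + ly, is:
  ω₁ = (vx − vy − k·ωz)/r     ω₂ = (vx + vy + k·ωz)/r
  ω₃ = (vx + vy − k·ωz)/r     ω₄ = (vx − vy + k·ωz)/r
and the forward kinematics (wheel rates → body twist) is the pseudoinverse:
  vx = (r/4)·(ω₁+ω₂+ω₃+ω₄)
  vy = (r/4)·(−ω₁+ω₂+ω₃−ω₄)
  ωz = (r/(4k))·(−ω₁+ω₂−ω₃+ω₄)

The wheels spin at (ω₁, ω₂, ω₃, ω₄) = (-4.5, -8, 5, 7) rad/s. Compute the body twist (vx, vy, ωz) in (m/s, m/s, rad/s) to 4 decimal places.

(-0.0050, -0.0550, -0.0395)

k = lx + ly = 0.2 + 0.18 = 0.3800
ω₁+ω₂+ω₃+ω₄ = -0.5000  →  vx = (0.04/4)·-0.5000 = -0.0050
−ω₁+ω₂+ω₃−ω₄ = -5.5000  →  vy = (0.04/4)·-5.5000 = -0.0550
−ω₁+ω₂−ω₃+ω₄ = -1.5000  →  ωz = (0.04/1.5200)·-1.5000 = -0.0395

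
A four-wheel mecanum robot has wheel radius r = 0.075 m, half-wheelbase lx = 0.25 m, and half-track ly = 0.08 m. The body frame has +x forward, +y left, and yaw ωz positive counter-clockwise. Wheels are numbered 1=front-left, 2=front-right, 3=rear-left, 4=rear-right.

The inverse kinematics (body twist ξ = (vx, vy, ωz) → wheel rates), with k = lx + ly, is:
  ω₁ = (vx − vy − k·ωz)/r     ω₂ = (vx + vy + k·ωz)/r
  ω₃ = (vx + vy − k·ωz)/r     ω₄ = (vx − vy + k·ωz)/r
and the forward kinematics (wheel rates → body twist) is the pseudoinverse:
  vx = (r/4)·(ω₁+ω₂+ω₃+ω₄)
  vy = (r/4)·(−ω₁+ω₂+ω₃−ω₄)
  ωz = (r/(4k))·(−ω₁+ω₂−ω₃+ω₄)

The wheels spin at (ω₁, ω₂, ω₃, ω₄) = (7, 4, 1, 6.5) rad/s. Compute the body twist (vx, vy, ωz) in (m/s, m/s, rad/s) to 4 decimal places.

(0.3469, -0.1594, 0.1420)

k = lx + ly = 0.25 + 0.08 = 0.3300
ω₁+ω₂+ω₃+ω₄ = 18.5000  →  vx = (0.075/4)·18.5000 = 0.3469
−ω₁+ω₂+ω₃−ω₄ = -8.5000  →  vy = (0.075/4)·-8.5000 = -0.1594
−ω₁+ω₂−ω₃+ω₄ = 2.5000  →  ωz = (0.075/1.3200)·2.5000 = 0.1420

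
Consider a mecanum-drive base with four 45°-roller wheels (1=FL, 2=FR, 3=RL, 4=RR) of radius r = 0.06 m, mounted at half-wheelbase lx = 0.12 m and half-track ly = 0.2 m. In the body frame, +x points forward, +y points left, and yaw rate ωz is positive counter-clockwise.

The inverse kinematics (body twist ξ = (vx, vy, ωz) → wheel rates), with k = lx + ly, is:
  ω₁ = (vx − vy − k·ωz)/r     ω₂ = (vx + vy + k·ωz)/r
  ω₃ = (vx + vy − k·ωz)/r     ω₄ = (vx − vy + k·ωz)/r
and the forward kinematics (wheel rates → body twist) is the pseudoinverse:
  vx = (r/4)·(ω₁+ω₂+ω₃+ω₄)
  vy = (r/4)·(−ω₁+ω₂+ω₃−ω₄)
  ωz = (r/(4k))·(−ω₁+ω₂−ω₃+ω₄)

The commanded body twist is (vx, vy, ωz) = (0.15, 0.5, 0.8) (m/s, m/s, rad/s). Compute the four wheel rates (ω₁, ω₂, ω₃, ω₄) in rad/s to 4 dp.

(-10.1000, 15.1000, 6.5667, -1.5667)

k = lx + ly = 0.12 + 0.2 = 0.3200;  k·ωz = 0.3200·0.8 = 0.2560
ω₁ (FL) = (vx − vy − k·ωz)/r = -0.6060/0.06 = -10.1000
ω₂ (FR) = (vx + vy + k·ωz)/r = 0.9060/0.06 = 15.1000
ω₃ (RL) = (vx + vy − k·ωz)/r = 0.3940/0.06 = 6.5667
ω₄ (RR) = (vx − vy + k·ωz)/r = -0.0940/0.06 = -1.5667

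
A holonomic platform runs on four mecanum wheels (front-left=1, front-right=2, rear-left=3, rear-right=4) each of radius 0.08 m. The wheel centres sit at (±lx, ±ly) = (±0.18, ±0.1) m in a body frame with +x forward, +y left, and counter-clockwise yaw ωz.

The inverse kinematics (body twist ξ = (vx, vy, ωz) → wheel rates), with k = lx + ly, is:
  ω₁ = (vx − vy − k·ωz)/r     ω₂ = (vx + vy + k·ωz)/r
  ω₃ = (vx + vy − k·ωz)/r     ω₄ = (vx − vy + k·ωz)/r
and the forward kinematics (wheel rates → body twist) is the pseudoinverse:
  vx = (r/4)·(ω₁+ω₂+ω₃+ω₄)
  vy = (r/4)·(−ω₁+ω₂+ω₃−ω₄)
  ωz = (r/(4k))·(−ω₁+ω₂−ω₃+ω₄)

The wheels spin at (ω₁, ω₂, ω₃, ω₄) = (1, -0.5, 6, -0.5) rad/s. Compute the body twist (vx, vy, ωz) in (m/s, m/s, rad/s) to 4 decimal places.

k = lx + ly = 0.18 + 0.1 = 0.2800
ω₁+ω₂+ω₃+ω₄ = 6.0000  →  vx = (0.08/4)·6.0000 = 0.1200
−ω₁+ω₂+ω₃−ω₄ = 5.0000  →  vy = (0.08/4)·5.0000 = 0.1000
−ω₁+ω₂−ω₃+ω₄ = -8.0000  →  ωz = (0.08/1.1200)·-8.0000 = -0.5714

(0.1200, 0.1000, -0.5714)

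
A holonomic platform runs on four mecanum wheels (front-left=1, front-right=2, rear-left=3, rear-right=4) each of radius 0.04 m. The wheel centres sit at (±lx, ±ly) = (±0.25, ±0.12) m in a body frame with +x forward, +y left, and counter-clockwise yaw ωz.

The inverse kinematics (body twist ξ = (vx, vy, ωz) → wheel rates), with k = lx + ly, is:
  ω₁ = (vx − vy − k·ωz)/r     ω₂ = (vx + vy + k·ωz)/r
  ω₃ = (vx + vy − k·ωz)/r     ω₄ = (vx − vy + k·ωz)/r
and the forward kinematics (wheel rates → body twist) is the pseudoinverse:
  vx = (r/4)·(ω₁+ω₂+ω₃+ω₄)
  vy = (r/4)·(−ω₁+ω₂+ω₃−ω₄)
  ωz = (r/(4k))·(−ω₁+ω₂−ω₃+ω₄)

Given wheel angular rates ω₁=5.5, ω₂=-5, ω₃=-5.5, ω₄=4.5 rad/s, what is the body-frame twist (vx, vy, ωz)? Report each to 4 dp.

(-0.0050, -0.2050, -0.0135)

k = lx + ly = 0.25 + 0.12 = 0.3700
ω₁+ω₂+ω₃+ω₄ = -0.5000  →  vx = (0.04/4)·-0.5000 = -0.0050
−ω₁+ω₂+ω₃−ω₄ = -20.5000  →  vy = (0.04/4)·-20.5000 = -0.2050
−ω₁+ω₂−ω₃+ω₄ = -0.5000  →  ωz = (0.04/1.4800)·-0.5000 = -0.0135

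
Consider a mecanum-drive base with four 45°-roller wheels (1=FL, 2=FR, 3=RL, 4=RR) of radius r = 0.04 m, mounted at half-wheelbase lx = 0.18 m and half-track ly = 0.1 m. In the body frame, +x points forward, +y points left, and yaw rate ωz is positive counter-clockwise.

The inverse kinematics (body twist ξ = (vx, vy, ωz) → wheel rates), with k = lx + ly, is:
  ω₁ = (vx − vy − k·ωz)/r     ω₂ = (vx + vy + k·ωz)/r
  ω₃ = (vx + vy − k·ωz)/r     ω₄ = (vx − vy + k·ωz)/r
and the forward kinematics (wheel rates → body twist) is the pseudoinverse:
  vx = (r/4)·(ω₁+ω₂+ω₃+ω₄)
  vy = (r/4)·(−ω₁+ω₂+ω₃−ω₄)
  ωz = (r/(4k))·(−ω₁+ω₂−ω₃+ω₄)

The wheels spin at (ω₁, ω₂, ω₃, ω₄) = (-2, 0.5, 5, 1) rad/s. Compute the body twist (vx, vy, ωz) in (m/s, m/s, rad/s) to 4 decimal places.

(0.0450, 0.0650, -0.0536)

k = lx + ly = 0.18 + 0.1 = 0.2800
ω₁+ω₂+ω₃+ω₄ = 4.5000  →  vx = (0.04/4)·4.5000 = 0.0450
−ω₁+ω₂+ω₃−ω₄ = 6.5000  →  vy = (0.04/4)·6.5000 = 0.0650
−ω₁+ω₂−ω₃+ω₄ = -1.5000  →  ωz = (0.04/1.1200)·-1.5000 = -0.0536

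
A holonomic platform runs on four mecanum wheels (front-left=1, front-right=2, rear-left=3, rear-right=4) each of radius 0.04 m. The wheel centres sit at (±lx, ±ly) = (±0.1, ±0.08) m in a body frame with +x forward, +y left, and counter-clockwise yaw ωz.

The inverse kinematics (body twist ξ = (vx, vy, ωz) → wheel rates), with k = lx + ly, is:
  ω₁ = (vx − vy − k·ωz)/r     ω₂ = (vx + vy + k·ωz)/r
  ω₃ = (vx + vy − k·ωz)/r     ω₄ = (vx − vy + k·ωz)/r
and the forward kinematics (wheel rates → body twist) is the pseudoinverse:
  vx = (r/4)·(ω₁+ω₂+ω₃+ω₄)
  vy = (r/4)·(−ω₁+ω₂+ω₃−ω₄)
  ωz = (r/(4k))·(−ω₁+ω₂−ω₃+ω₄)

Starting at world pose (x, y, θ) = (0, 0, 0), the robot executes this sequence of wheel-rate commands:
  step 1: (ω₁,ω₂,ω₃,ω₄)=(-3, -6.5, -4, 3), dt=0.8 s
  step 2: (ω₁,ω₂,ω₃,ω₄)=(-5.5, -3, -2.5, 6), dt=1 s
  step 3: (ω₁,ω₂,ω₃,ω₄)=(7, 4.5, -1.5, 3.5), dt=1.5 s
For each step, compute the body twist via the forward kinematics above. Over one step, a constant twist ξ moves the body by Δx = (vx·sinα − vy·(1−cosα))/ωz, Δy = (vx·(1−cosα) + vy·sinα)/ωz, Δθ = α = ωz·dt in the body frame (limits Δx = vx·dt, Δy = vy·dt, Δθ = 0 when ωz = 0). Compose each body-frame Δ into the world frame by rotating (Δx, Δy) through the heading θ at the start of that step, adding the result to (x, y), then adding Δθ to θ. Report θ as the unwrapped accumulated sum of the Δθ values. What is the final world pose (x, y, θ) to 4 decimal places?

(0.1212, -0.0827, 0.9750)

step 1: ξ=(vx,vy,ωz)=(-0.1050, -0.1050, 0.1944), dt=0.8 → body Δ=(-0.0771, -0.0902, 0.1556) → world pose (-0.0771, -0.0902, 0.1556)
step 2: ξ=(vx,vy,ωz)=(-0.0500, -0.0600, 0.6111), dt=1.0 → body Δ=(-0.0292, -0.0711, 0.6111) → world pose (-0.0949, -0.1650, 0.7667)
step 3: ξ=(vx,vy,ωz)=(0.1350, -0.0750, 0.1389), dt=1.5 → body Δ=(0.2127, -0.0907, 0.2083) → world pose (0.1212, -0.0827, 0.9750)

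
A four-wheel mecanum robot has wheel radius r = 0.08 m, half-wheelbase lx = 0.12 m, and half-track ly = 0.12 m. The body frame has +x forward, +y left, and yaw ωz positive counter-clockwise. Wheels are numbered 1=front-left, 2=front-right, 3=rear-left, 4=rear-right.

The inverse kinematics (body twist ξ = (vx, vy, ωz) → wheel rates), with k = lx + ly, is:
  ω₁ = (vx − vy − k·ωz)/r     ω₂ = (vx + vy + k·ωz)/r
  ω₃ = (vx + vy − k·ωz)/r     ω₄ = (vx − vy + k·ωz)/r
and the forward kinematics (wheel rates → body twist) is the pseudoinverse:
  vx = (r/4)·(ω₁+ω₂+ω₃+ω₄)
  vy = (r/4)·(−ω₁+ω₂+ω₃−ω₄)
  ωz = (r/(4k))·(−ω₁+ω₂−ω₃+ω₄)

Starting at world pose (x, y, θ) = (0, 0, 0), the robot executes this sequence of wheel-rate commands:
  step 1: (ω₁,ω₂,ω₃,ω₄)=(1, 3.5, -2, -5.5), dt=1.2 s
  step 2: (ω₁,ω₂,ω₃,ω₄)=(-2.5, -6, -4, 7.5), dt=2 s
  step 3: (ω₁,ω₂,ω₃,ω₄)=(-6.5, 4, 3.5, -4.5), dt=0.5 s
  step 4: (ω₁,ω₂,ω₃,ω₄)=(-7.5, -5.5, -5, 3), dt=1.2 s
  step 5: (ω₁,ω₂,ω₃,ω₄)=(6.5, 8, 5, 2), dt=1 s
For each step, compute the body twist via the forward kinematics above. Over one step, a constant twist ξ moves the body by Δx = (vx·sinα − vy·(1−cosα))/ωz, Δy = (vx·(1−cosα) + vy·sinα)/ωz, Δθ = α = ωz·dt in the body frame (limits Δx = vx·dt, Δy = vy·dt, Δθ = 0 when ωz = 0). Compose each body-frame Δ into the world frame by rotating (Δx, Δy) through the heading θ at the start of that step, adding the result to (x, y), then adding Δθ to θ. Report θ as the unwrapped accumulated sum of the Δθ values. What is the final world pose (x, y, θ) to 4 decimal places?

(-0.2323, -0.4306, 2.2125)

step 1: ξ=(vx,vy,ωz)=(-0.0600, 0.1200, -0.0833), dt=1.2 → body Δ=(-0.0647, 0.1474, -0.1000) → world pose (-0.0647, 0.1474, -0.1000)
step 2: ξ=(vx,vy,ωz)=(-0.1000, -0.3000, 0.6667), dt=2.0 → body Δ=(0.1984, -0.5521, 1.3333) → world pose (0.0776, -0.4218, 1.2333)
step 3: ξ=(vx,vy,ωz)=(-0.0700, 0.3700, 0.2083), dt=0.5 → body Δ=(-0.0446, 0.1828, 0.1042) → world pose (-0.1097, -0.4033, 1.3375)
step 4: ξ=(vx,vy,ωz)=(-0.3000, -0.1200, 0.8333), dt=1.2 → body Δ=(-0.2367, -0.2867, 1.0000) → world pose (0.1144, -0.6999, 2.3375)
step 5: ξ=(vx,vy,ωz)=(0.4300, 0.0900, -0.1250), dt=1.0 → body Δ=(0.4345, 0.0629, -0.1250) → world pose (-0.2323, -0.4306, 2.2125)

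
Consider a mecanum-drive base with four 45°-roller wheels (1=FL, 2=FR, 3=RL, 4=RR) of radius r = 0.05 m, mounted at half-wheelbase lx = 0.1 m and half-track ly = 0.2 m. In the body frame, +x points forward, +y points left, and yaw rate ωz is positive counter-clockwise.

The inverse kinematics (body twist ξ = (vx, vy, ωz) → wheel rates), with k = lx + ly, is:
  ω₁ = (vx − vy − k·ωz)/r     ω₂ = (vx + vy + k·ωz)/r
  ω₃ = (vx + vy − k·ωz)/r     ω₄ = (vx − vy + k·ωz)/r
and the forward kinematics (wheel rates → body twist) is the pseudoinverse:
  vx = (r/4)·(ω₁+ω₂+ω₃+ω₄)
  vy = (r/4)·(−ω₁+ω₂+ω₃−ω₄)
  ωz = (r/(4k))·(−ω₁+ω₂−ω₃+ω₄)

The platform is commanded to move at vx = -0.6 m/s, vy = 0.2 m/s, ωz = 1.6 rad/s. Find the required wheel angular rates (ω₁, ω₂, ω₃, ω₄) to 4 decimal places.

(-25.6000, 1.6000, -17.6000, -6.4000)

k = lx + ly = 0.1 + 0.2 = 0.3000;  k·ωz = 0.3000·1.6 = 0.4800
ω₁ (FL) = (vx − vy − k·ωz)/r = -1.2800/0.05 = -25.6000
ω₂ (FR) = (vx + vy + k·ωz)/r = 0.0800/0.05 = 1.6000
ω₃ (RL) = (vx + vy − k·ωz)/r = -0.8800/0.05 = -17.6000
ω₄ (RR) = (vx − vy + k·ωz)/r = -0.3200/0.05 = -6.4000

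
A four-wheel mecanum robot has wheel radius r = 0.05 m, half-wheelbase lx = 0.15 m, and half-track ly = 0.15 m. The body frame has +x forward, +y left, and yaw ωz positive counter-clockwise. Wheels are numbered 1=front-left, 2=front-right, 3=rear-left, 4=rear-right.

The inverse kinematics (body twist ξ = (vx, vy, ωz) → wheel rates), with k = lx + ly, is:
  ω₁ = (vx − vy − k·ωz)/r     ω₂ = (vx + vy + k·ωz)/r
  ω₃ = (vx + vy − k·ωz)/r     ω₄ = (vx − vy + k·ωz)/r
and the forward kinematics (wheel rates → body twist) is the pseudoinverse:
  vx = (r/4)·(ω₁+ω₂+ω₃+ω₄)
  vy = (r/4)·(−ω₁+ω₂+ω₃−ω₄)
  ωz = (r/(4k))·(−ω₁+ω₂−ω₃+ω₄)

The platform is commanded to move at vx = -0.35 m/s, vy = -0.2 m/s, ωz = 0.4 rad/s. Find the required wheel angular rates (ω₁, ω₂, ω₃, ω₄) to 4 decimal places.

(-5.4000, -8.6000, -13.4000, -0.6000)

k = lx + ly = 0.15 + 0.15 = 0.3000;  k·ωz = 0.3000·0.4 = 0.1200
ω₁ (FL) = (vx − vy − k·ωz)/r = -0.2700/0.05 = -5.4000
ω₂ (FR) = (vx + vy + k·ωz)/r = -0.4300/0.05 = -8.6000
ω₃ (RL) = (vx + vy − k·ωz)/r = -0.6700/0.05 = -13.4000
ω₄ (RR) = (vx − vy + k·ωz)/r = -0.0300/0.05 = -0.6000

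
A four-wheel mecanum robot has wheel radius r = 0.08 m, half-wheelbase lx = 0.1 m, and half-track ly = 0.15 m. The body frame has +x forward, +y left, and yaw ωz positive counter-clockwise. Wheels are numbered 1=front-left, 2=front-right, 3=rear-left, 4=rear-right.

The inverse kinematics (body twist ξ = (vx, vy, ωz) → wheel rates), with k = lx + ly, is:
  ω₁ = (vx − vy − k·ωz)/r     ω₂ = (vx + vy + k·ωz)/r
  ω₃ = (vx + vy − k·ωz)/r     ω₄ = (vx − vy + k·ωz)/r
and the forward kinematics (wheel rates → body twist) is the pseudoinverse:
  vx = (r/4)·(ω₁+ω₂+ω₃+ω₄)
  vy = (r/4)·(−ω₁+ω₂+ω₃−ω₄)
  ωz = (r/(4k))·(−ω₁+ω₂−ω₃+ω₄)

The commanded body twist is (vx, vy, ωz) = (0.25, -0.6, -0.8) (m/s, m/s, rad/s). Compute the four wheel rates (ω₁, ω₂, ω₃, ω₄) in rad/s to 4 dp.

k = lx + ly = 0.1 + 0.15 = 0.2500;  k·ωz = 0.2500·-0.8 = -0.2000
ω₁ (FL) = (vx − vy − k·ωz)/r = 1.0500/0.08 = 13.1250
ω₂ (FR) = (vx + vy + k·ωz)/r = -0.5500/0.08 = -6.8750
ω₃ (RL) = (vx + vy − k·ωz)/r = -0.1500/0.08 = -1.8750
ω₄ (RR) = (vx − vy + k·ωz)/r = 0.6500/0.08 = 8.1250

(13.1250, -6.8750, -1.8750, 8.1250)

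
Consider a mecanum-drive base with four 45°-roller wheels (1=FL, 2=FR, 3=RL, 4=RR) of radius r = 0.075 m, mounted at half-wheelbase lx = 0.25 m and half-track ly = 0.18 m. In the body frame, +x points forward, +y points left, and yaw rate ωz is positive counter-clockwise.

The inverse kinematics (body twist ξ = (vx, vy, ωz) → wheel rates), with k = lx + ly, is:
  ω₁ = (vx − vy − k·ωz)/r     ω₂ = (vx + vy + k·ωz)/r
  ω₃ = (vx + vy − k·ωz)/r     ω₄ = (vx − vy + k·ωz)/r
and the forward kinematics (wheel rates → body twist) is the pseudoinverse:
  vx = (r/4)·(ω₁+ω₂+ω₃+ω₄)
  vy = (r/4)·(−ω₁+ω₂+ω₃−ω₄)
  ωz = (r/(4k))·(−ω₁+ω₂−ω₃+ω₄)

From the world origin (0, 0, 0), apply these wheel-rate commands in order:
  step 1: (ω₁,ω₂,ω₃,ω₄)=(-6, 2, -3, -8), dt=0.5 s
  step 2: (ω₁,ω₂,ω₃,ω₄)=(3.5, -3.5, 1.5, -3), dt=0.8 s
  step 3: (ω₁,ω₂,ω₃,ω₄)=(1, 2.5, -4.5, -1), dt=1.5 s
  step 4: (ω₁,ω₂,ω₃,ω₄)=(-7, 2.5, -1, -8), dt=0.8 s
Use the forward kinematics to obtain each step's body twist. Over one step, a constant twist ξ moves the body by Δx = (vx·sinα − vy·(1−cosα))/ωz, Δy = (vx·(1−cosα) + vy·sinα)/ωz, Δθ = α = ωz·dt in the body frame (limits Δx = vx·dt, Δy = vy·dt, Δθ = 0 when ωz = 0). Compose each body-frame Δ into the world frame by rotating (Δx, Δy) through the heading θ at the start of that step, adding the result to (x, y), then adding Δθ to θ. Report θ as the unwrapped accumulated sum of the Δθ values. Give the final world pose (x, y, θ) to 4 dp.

step 1: ξ=(vx,vy,ωz)=(-0.2812, 0.2437, 0.1308), dt=0.5 → body Δ=(-0.1445, 0.1172, 0.0654) → world pose (-0.1445, 0.1172, 0.0654)
step 2: ξ=(vx,vy,ωz)=(-0.0281, -0.0469, -0.5015), dt=0.8 → body Δ=(-0.0293, -0.0320, -0.4012) → world pose (-0.1717, 0.0833, -0.3358)
step 3: ξ=(vx,vy,ωz)=(-0.0375, -0.0375, 0.2180), dt=1.5 → body Δ=(-0.0461, -0.0644, 0.3270) → world pose (-0.2364, 0.0377, -0.0087)
step 4: ξ=(vx,vy,ωz)=(-0.2531, 0.3094, 0.1090), dt=0.8 → body Δ=(-0.2130, 0.2384, 0.0872) → world pose (-0.4474, 0.2779, 0.0785)

(-0.4474, 0.2779, 0.0785)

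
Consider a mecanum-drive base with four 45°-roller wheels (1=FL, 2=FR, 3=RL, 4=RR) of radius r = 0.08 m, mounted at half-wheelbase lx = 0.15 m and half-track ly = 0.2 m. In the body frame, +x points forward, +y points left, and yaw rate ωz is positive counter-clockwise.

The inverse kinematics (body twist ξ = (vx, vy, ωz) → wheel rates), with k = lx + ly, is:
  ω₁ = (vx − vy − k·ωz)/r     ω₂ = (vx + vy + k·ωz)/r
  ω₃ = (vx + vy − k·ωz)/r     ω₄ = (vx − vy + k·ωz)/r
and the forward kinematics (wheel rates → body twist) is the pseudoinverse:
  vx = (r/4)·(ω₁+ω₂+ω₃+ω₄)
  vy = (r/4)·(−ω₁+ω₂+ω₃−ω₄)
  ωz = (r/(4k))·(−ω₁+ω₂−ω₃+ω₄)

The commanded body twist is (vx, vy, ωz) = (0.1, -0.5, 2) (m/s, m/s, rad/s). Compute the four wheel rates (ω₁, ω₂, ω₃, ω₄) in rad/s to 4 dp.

(-1.2500, 3.7500, -13.7500, 16.2500)

k = lx + ly = 0.15 + 0.2 = 0.3500;  k·ωz = 0.3500·2 = 0.7000
ω₁ (FL) = (vx − vy − k·ωz)/r = -0.1000/0.08 = -1.2500
ω₂ (FR) = (vx + vy + k·ωz)/r = 0.3000/0.08 = 3.7500
ω₃ (RL) = (vx + vy − k·ωz)/r = -1.1000/0.08 = -13.7500
ω₄ (RR) = (vx − vy + k·ωz)/r = 1.3000/0.08 = 16.2500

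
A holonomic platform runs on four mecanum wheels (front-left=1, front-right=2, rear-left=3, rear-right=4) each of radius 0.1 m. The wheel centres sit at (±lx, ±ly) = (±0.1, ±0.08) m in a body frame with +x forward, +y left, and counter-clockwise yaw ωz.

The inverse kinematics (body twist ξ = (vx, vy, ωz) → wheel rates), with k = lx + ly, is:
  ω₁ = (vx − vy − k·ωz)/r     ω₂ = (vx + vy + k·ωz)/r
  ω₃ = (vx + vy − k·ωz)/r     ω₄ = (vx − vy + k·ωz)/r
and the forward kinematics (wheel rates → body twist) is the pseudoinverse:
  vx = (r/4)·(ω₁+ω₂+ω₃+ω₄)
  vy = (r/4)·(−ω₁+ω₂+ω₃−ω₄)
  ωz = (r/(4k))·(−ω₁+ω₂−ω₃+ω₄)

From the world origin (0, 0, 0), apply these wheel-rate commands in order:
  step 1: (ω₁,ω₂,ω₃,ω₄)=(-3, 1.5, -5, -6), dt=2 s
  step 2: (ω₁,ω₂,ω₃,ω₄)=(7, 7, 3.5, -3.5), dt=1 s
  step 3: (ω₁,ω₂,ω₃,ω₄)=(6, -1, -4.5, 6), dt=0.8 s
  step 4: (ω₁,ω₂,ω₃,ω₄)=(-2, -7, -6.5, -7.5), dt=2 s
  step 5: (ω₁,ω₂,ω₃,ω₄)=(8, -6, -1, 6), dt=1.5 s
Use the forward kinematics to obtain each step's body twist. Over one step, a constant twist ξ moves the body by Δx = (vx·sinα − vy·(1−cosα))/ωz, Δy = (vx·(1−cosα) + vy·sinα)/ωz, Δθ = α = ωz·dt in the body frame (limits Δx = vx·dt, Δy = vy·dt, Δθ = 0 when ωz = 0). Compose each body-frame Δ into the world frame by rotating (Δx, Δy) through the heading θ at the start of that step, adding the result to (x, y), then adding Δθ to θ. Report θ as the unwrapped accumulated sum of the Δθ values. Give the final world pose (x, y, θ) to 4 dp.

step 1: ξ=(vx,vy,ωz)=(-0.3125, 0.1375, 0.4861), dt=2.0 → body Δ=(-0.6546, -0.0470, 0.9722) → world pose (-0.6546, -0.0470, 0.9722)
step 2: ξ=(vx,vy,ωz)=(0.3500, 0.1750, -0.9722), dt=1.0 → body Δ=(0.3760, -0.0084, -0.9722) → world pose (-0.4357, 0.2589, 0.0000)
step 3: ξ=(vx,vy,ωz)=(0.1625, -0.4375, 0.4861), dt=0.8 → body Δ=(0.1940, -0.3163, 0.3889) → world pose (-0.2418, -0.0574, 0.3889)
step 4: ξ=(vx,vy,ωz)=(-0.5750, -0.1000, -0.8333), dt=2.0 → body Δ=(-0.8183, 0.6366, -1.6667) → world pose (-1.2404, 0.2214, -1.2778)
step 5: ξ=(vx,vy,ωz)=(0.1750, -0.5250, -0.9722), dt=1.5 → body Δ=(-0.3005, -0.6964, -1.4583) → world pose (-1.9939, 0.3080, -2.7361)

(-1.9939, 0.3080, -2.7361)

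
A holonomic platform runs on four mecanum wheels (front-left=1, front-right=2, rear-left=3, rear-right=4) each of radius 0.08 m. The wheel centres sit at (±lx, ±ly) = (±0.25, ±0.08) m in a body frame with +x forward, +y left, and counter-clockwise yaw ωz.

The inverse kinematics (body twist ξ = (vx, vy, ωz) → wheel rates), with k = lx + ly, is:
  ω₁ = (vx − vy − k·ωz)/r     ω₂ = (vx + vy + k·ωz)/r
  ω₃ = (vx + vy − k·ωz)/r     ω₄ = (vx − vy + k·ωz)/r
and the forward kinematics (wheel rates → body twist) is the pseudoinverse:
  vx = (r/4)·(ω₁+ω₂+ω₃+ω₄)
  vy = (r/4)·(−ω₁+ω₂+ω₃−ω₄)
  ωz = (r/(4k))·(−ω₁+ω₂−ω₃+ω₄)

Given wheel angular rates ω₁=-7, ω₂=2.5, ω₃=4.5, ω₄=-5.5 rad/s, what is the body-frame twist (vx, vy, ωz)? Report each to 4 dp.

(-0.1100, 0.3900, -0.0303)

k = lx + ly = 0.25 + 0.08 = 0.3300
ω₁+ω₂+ω₃+ω₄ = -5.5000  →  vx = (0.08/4)·-5.5000 = -0.1100
−ω₁+ω₂+ω₃−ω₄ = 19.5000  →  vy = (0.08/4)·19.5000 = 0.3900
−ω₁+ω₂−ω₃+ω₄ = -0.5000  →  ωz = (0.08/1.3200)·-0.5000 = -0.0303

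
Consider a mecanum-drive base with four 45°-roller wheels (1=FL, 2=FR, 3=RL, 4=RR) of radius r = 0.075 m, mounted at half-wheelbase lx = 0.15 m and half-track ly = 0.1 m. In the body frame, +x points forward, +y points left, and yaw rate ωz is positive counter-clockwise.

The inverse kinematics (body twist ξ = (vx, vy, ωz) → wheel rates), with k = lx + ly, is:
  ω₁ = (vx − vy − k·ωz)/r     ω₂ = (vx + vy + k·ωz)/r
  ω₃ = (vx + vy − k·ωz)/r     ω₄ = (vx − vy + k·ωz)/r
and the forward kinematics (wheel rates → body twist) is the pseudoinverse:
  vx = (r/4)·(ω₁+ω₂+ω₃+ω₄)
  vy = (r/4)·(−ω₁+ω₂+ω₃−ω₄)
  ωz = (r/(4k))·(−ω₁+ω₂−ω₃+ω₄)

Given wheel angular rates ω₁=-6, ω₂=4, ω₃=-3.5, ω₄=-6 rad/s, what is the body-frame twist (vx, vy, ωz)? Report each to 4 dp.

k = lx + ly = 0.15 + 0.1 = 0.2500
ω₁+ω₂+ω₃+ω₄ = -11.5000  →  vx = (0.075/4)·-11.5000 = -0.2156
−ω₁+ω₂+ω₃−ω₄ = 12.5000  →  vy = (0.075/4)·12.5000 = 0.2344
−ω₁+ω₂−ω₃+ω₄ = 7.5000  →  ωz = (0.075/1.0000)·7.5000 = 0.5625

(-0.2156, 0.2344, 0.5625)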